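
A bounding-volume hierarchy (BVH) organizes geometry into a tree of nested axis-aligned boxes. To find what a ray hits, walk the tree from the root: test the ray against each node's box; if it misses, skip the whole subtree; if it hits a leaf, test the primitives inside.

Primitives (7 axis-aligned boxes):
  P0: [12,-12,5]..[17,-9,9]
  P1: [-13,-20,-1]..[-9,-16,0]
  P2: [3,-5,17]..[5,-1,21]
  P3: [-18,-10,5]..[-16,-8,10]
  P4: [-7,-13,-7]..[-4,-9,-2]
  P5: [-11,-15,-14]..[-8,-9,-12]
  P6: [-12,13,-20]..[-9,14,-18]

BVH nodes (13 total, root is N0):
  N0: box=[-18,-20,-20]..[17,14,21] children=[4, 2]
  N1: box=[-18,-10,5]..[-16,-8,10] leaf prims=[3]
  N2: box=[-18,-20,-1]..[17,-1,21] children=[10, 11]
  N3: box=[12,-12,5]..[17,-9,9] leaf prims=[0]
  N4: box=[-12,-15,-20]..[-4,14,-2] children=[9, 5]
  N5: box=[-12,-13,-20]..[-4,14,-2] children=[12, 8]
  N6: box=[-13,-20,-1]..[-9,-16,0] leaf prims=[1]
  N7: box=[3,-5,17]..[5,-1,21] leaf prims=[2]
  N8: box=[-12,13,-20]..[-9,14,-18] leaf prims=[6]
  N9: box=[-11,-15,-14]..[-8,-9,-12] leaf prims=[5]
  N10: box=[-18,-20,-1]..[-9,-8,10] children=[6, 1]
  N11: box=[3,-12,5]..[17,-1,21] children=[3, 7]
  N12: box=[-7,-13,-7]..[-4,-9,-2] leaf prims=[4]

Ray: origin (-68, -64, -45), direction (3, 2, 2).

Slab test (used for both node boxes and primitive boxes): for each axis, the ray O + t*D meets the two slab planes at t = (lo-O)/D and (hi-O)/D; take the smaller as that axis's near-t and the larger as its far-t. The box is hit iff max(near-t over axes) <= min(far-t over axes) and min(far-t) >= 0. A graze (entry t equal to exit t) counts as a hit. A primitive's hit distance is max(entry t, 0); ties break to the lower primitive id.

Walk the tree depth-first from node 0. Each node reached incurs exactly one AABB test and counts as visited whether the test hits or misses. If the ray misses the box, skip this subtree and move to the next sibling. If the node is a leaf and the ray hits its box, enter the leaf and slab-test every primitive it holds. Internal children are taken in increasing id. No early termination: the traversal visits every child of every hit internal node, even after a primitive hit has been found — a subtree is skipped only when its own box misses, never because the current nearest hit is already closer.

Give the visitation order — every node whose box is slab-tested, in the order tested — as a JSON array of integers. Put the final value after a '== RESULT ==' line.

Traverse from the root:
N0 x:[50/3,85/3] y:[22,39] z:[25/2,33] -> hit [22,85/3], descend [2, 4]
  N2 x:[50/3,85/3] y:[22,63/2] z:[22,33] -> hit [22,85/3], descend [10, 11]
    N10 x:[50/3,59/3] y:[22,28] z:[22,55/2] -> miss, prune
    N11 x:[71/3,85/3] y:[26,63/2] z:[25,33] -> hit [26,85/3], descend [3, 7]
      N3 x:[80/3,85/3] y:[26,55/2] z:[25,27] -> hit [80/3,27] leaf, test {P0@t=80/3}
      N7 x:[71/3,73/3] y:[59/2,63/2] z:[31,33] -> miss, prune
  N4 x:[56/3,64/3] y:[49/2,39] z:[25/2,43/2] -> miss, prune

Summary -> nodes [0, 2, 10, 11, 3, 7, 4]; box-tests=7; leaf-entries=1; first=P0

== RESULT ==
[0, 2, 10, 11, 3, 7, 4]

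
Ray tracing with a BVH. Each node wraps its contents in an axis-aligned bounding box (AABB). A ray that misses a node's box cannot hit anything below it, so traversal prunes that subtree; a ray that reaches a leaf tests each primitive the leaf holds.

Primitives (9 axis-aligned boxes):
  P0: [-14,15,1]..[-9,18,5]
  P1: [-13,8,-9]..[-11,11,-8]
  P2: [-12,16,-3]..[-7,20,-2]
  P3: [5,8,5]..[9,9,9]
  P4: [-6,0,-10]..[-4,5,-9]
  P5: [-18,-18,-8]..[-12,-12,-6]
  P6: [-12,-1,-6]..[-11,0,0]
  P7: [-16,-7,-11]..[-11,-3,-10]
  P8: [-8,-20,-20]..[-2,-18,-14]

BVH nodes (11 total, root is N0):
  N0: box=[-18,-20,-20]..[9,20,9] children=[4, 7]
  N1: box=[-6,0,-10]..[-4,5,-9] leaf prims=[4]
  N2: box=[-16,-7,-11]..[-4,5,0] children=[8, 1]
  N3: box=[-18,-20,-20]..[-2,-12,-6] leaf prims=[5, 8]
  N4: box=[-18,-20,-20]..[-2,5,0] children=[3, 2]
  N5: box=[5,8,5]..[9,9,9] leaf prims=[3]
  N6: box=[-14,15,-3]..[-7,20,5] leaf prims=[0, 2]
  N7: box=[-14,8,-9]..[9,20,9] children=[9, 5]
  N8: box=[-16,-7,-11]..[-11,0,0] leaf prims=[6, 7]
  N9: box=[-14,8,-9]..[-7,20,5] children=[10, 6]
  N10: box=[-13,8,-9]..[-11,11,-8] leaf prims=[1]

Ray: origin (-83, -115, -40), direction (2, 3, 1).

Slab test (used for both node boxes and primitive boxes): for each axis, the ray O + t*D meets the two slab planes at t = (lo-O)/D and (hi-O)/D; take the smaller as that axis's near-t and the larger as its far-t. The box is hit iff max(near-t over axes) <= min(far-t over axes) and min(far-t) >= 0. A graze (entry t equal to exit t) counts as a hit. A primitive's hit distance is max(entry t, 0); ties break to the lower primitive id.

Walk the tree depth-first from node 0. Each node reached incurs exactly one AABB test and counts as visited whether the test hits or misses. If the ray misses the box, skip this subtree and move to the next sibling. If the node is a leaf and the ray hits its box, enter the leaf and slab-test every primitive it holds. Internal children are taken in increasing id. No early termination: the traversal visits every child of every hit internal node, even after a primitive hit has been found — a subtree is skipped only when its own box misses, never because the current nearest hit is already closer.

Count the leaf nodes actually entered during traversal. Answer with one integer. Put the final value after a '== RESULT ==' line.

Walk:
N0 x:[65/2,46] y:[95/3,45] z:[20,49] -> hit [65/2,45], descend [4, 7]
  N4 x:[65/2,81/2] y:[95/3,40] z:[20,40] -> hit [65/2,40], descend [2, 3]
    N2 x:[67/2,79/2] y:[36,40] z:[29,40] -> hit [36,79/2], descend [1, 8]
      N1 x:[77/2,79/2] y:[115/3,40] z:[30,31] -> miss, prune
      N8 x:[67/2,36] y:[36,115/3] z:[29,40] -> hit [36,36] leaf, test {P6(miss), P7(miss)}
    N3 x:[65/2,81/2] y:[95/3,103/3] z:[20,34] -> hit [65/2,34] leaf, test {P5@t=65/2, P8(miss)}
  N7 x:[69/2,46] y:[41,45] z:[31,49] -> hit [41,45], descend [5, 9]
    N5 x:[44,46] y:[41,124/3] z:[45,49] -> miss, prune
    N9 x:[69/2,38] y:[41,45] z:[31,45] -> miss, prune

order=[0, 4, 2, 1, 8, 3, 7, 5, 9]  |boxes|=9  |leaves|=2  hit=P5

== RESULT ==
2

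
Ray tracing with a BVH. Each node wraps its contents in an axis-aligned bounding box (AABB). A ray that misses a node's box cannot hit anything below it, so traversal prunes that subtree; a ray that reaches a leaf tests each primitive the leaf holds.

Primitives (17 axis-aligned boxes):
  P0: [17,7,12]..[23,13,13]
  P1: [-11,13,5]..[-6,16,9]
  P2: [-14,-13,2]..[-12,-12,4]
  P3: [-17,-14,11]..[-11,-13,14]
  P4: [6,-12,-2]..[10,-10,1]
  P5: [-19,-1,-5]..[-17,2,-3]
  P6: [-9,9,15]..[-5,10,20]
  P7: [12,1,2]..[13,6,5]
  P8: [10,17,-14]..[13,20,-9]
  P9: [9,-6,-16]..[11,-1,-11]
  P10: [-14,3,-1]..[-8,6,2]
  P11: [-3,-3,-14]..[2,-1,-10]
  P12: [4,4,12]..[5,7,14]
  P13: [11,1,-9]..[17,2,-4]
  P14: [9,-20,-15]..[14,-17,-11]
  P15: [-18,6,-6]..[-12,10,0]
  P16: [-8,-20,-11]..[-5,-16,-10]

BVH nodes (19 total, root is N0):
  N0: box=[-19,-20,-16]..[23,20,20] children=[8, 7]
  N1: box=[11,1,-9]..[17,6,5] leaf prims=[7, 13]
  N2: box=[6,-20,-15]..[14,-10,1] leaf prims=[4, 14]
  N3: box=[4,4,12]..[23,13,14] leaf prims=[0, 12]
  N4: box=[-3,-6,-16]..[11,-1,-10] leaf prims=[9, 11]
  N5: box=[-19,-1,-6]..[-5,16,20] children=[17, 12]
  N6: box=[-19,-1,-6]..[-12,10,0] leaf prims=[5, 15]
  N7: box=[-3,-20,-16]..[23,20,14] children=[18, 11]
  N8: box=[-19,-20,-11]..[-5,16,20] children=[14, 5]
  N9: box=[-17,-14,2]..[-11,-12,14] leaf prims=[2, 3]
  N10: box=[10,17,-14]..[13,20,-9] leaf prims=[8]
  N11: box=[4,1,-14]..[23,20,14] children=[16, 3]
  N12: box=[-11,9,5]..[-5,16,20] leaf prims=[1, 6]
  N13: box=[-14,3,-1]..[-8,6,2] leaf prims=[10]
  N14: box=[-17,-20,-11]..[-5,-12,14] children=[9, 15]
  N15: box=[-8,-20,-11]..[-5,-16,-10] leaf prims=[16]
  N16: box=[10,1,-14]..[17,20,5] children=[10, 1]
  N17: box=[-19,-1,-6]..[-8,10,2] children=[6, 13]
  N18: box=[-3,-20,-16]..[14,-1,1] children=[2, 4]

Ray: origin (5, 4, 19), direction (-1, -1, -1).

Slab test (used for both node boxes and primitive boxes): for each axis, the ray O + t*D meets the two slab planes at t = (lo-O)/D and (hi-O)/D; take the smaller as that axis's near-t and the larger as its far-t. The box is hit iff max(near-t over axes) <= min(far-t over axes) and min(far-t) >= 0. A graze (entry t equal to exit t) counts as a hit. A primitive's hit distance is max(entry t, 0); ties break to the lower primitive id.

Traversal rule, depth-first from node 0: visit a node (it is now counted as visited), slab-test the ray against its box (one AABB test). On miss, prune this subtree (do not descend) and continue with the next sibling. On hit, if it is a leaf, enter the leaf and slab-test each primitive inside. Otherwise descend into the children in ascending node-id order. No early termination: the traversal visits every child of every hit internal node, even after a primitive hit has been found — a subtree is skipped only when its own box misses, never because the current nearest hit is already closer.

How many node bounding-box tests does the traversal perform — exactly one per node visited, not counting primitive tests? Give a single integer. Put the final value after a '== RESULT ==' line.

Walk:
N0 x:[-18,24] y:[-16,24] z:[-1,35] -> hit [-1,24], descend [7, 8]
  N7 x:[-18,8] y:[-16,24] z:[5,35] -> hit [5,8], descend [11, 18]
    N11 x:[-18,1] y:[-16,3] z:[5,33] -> miss, prune
    N18 x:[-9,8] y:[5,24] z:[18,35] -> miss, prune
  N8 x:[10,24] y:[-12,24] z:[-1,30] -> hit [10,24], descend [5, 14]
    N5 x:[10,24] y:[-12,5] z:[-1,25] -> miss, prune
    N14 x:[10,22] y:[16,24] z:[5,30] -> hit [16,22], descend [9, 15]
      N9 x:[16,22] y:[16,18] z:[5,17] -> hit [16,17] leaf, test {P2@t=17, P3(miss)}
      N15 x:[10,13] y:[20,24] z:[29,30] -> miss, prune

order=[0, 7, 11, 18, 8, 5, 14, 9, 15]  |boxes|=9  |leaves|=1  hit=P2

== RESULT ==
9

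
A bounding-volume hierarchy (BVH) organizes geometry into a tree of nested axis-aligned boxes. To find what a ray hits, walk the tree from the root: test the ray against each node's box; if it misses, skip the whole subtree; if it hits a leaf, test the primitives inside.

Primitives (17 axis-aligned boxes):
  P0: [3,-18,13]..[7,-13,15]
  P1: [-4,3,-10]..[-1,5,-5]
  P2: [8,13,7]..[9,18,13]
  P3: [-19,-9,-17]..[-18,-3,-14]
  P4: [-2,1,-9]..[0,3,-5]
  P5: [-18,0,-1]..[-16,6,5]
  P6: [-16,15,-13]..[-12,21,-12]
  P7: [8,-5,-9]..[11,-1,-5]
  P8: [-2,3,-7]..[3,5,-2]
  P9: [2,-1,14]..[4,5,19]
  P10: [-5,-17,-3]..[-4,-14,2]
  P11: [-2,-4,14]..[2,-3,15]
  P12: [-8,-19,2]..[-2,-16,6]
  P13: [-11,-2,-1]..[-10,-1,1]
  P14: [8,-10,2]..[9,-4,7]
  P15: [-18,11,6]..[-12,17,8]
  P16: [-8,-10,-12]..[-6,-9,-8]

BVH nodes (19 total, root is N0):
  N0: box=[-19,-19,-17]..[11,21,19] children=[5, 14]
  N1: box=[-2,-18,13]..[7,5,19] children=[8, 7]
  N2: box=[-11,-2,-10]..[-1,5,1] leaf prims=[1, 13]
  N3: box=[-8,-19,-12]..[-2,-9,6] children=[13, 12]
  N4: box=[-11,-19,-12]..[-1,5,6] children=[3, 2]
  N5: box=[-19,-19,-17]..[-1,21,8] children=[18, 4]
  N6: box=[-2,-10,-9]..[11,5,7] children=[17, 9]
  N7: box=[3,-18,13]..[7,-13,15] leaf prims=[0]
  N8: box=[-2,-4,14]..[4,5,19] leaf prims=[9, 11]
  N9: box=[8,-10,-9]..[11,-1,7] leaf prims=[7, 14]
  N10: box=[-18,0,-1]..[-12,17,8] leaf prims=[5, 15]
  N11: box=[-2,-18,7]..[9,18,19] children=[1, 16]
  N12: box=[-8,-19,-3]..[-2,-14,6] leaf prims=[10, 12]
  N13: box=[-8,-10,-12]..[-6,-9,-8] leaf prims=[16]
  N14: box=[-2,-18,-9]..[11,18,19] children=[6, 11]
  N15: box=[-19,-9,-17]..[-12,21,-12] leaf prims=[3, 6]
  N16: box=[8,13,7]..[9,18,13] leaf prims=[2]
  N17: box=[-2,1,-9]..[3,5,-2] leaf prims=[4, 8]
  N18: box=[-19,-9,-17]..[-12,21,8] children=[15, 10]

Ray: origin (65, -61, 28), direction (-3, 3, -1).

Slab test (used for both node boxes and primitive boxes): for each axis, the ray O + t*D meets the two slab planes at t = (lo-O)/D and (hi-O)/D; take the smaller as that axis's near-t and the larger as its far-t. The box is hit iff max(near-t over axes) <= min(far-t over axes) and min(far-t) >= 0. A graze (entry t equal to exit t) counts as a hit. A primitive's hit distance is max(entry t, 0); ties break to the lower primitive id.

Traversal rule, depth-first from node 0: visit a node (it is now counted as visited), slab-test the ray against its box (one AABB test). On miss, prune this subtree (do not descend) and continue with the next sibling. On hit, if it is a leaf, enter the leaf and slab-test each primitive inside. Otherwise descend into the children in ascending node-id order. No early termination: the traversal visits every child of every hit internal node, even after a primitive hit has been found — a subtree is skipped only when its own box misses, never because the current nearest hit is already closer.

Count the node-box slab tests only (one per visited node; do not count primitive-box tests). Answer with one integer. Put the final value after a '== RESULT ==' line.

Trace the traversal:
N0 x:[18,28] y:[14,82/3] z:[9,45] -> hit [18,82/3], descend [5, 14]
  N5 x:[22,28] y:[14,82/3] z:[20,45] -> hit [22,82/3], descend [4, 18]
    N4 x:[22,76/3] y:[14,22] z:[22,40] -> hit [22,22], descend [2, 3]
      N2 x:[22,76/3] y:[59/3,22] z:[27,38] -> miss, prune
      N3 x:[67/3,73/3] y:[14,52/3] z:[22,40] -> miss, prune
    N18 x:[77/3,28] y:[52/3,82/3] z:[20,45] -> hit [77/3,82/3], descend [10, 15]
      N10 x:[77/3,83/3] y:[61/3,26] z:[20,29] -> hit [77/3,26] leaf, test {P5(miss), P15(miss)}
      N15 x:[77/3,28] y:[52/3,82/3] z:[40,45] -> miss, prune
  N14 x:[18,67/3] y:[43/3,79/3] z:[9,37] -> hit [18,67/3], descend [6, 11]
    N6 x:[18,67/3] y:[17,22] z:[21,37] -> hit [21,22], descend [9, 17]
      N9 x:[18,19] y:[17,20] z:[21,37] -> miss, prune
      N17 x:[62/3,67/3] y:[62/3,22] z:[30,37] -> miss, prune
    N11 x:[56/3,67/3] y:[43/3,79/3] z:[9,21] -> hit [56/3,21], descend [1, 16]
      N1 x:[58/3,67/3] y:[43/3,22] z:[9,15] -> miss, prune
      N16 x:[56/3,19] y:[74/3,79/3] z:[15,21] -> miss, prune

order=[0, 5, 4, 2, 3, 18, 10, 15, 14, 6, 9, 17, 11, 1, 16]  |boxes|=15  |leaves|=1  hit=miss

== RESULT ==
15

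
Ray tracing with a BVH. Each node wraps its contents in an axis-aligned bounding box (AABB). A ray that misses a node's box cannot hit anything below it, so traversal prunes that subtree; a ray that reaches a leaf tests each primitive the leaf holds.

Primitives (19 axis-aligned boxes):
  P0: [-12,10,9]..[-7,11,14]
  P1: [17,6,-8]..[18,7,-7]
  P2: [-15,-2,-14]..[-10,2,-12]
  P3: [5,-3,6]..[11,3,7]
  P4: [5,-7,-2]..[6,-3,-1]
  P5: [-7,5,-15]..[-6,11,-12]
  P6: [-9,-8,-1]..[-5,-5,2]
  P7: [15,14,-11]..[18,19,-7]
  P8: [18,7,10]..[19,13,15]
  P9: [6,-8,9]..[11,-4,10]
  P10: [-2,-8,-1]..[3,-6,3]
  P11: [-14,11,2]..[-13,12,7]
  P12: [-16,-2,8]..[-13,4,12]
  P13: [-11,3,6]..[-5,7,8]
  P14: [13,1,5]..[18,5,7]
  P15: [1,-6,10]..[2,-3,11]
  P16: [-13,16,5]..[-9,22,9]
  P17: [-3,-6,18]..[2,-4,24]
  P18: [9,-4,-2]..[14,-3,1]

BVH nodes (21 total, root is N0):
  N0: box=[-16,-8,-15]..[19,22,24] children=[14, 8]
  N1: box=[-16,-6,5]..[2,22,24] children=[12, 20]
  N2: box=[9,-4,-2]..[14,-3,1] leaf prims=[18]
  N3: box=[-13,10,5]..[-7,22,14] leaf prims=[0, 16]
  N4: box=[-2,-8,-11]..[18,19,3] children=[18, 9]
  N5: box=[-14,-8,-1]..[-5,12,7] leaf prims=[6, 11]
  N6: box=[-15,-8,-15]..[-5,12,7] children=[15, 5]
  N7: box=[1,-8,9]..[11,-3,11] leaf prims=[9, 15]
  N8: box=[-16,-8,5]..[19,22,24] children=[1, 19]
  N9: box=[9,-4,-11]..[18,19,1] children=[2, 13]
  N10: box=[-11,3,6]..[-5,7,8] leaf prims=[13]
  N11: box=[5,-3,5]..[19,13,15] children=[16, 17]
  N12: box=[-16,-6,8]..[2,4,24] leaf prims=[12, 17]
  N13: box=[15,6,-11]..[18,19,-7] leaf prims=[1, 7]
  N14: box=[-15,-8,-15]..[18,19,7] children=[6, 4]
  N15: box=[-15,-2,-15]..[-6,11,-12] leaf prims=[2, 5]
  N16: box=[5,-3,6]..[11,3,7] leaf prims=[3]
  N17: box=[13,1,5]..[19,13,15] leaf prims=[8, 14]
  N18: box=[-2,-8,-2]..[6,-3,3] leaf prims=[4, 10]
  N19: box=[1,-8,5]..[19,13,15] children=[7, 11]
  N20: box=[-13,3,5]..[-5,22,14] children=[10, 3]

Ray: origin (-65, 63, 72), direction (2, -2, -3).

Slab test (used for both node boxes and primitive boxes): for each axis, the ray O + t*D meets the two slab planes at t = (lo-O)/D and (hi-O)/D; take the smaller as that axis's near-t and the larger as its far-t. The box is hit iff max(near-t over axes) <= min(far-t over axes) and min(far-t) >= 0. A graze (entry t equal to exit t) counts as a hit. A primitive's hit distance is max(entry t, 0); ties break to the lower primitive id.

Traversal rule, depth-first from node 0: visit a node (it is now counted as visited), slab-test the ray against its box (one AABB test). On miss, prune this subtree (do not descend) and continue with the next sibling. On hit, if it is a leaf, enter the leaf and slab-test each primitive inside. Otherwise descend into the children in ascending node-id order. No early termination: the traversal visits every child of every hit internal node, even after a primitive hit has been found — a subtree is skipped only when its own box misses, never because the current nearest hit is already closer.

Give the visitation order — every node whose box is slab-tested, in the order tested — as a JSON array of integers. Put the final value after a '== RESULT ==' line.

Trace the traversal:
N0 x:[49/2,42] y:[41/2,71/2] z:[16,29] -> hit [49/2,29], descend [8, 14]
  N8 x:[49/2,42] y:[41/2,71/2] z:[16,67/3] -> miss, prune
  N14 x:[25,83/2] y:[22,71/2] z:[65/3,29] -> hit [25,29], descend [4, 6]
    N4 x:[63/2,83/2] y:[22,71/2] z:[23,83/3] -> miss, prune
    N6 x:[25,30] y:[51/2,71/2] z:[65/3,29] -> hit [51/2,29], descend [5, 15]
      N5 x:[51/2,30] y:[51/2,71/2] z:[65/3,73/3] -> miss, prune
      N15 x:[25,59/2] y:[26,65/2] z:[28,29] -> hit [28,29] leaf, test {P2(miss), P5@t=29}

7 AABB tests over nodes [0, 8, 14, 4, 6, 5, 15]; 1 leaf entered; closest P5.

== RESULT ==
[0, 8, 14, 4, 6, 5, 15]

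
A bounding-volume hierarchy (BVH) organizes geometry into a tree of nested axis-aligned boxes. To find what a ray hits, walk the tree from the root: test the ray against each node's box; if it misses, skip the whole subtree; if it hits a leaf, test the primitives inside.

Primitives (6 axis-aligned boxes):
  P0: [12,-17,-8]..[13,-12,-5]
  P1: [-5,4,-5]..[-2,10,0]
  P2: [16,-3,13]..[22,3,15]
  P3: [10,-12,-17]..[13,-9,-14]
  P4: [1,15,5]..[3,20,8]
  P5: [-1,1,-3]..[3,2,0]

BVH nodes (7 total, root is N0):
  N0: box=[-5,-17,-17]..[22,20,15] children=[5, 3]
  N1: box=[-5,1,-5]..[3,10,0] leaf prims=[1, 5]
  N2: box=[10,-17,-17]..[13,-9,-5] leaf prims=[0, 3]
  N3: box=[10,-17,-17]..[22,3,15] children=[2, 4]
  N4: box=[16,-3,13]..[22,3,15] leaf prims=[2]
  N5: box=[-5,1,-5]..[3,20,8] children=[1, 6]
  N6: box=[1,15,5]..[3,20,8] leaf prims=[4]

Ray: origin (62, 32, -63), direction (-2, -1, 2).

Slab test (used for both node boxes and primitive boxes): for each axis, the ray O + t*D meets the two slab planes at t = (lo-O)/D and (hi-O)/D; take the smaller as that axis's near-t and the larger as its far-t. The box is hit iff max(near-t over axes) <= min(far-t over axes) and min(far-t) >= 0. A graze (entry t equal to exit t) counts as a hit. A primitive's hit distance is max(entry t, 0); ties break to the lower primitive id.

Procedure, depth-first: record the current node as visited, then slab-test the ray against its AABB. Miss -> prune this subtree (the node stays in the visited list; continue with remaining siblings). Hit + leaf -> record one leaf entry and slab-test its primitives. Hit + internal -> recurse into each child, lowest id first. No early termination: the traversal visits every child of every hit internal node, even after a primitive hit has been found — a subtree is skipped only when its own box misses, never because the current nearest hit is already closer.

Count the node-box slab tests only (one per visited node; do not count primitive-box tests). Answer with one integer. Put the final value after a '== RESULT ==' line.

Walk:
N0 x:[20,67/2] y:[12,49] z:[23,39] -> hit [23,67/2], descend [3, 5]
  N3 x:[20,26] y:[29,49] z:[23,39] -> miss, prune
  N5 x:[59/2,67/2] y:[12,31] z:[29,71/2] -> hit [59/2,31], descend [1, 6]
    N1 x:[59/2,67/2] y:[22,31] z:[29,63/2] -> hit [59/2,31] leaf, test {P1(miss), P5@t=30}
    N6 x:[59/2,61/2] y:[12,17] z:[34,71/2] -> miss, prune

order=[0, 3, 5, 1, 6]  |boxes|=5  |leaves|=1  hit=P5

== RESULT ==
5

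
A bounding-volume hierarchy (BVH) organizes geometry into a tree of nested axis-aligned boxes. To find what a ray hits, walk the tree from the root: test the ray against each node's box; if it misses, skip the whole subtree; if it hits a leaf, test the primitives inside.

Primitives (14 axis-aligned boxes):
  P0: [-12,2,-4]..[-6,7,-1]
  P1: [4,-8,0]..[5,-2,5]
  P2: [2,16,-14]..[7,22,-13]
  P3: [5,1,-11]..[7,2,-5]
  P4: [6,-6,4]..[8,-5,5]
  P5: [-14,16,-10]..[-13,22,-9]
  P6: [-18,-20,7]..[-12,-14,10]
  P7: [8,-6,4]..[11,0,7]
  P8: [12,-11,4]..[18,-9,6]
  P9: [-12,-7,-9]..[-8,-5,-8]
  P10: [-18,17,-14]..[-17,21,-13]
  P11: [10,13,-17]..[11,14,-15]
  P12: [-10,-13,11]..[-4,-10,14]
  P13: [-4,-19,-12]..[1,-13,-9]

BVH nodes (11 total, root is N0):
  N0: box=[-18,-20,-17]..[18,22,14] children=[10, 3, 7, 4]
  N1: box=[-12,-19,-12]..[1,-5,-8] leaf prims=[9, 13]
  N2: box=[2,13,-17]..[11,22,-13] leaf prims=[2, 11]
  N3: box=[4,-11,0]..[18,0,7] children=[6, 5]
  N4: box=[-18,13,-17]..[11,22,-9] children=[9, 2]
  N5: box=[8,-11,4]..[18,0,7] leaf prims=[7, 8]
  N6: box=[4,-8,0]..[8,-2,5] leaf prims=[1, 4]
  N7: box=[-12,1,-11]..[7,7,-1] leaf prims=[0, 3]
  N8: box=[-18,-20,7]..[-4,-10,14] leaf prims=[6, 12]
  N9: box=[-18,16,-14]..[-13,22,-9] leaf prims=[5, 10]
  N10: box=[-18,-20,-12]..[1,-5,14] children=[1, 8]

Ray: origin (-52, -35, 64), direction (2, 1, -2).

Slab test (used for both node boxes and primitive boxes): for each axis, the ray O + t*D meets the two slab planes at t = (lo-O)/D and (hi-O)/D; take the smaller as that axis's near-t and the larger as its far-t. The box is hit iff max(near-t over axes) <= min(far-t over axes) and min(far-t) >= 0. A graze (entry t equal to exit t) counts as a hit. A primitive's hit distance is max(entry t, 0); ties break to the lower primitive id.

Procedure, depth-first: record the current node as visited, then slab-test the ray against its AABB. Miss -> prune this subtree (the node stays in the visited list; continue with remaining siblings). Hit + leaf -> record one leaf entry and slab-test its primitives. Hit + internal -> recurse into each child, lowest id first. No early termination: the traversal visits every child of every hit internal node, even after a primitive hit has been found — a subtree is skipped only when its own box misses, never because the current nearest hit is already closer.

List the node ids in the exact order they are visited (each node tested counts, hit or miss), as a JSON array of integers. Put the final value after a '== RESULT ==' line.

Trace the traversal:
N0 x:[17,35] y:[15,57] z:[25,81/2] -> hit [25,35], descend [3, 4, 7, 10]
  N3 x:[28,35] y:[24,35] z:[57/2,32] -> hit [57/2,32], descend [5, 6]
    N5 x:[30,35] y:[24,35] z:[57/2,30] -> hit [30,30] leaf, test {P7@t=30, P8(miss)}
    N6 x:[28,30] y:[27,33] z:[59/2,32] -> hit [59/2,30] leaf, test {P1(miss), P4@t=59/2}
  N4 x:[17,63/2] y:[48,57] z:[73/2,81/2] -> miss, prune
  N7 x:[20,59/2] y:[36,42] z:[65/2,75/2] -> miss, prune
  N10 x:[17,53/2] y:[15,30] z:[25,38] -> hit [25,53/2], descend [1, 8]
    N1 x:[20,53/2] y:[16,30] z:[36,38] -> miss, prune
    N8 x:[17,24] y:[15,25] z:[25,57/2] -> miss, prune

order=[0, 3, 5, 6, 4, 7, 10, 1, 8]  |boxes|=9  |leaves|=2  hit=P4

== RESULT ==
[0, 3, 5, 6, 4, 7, 10, 1, 8]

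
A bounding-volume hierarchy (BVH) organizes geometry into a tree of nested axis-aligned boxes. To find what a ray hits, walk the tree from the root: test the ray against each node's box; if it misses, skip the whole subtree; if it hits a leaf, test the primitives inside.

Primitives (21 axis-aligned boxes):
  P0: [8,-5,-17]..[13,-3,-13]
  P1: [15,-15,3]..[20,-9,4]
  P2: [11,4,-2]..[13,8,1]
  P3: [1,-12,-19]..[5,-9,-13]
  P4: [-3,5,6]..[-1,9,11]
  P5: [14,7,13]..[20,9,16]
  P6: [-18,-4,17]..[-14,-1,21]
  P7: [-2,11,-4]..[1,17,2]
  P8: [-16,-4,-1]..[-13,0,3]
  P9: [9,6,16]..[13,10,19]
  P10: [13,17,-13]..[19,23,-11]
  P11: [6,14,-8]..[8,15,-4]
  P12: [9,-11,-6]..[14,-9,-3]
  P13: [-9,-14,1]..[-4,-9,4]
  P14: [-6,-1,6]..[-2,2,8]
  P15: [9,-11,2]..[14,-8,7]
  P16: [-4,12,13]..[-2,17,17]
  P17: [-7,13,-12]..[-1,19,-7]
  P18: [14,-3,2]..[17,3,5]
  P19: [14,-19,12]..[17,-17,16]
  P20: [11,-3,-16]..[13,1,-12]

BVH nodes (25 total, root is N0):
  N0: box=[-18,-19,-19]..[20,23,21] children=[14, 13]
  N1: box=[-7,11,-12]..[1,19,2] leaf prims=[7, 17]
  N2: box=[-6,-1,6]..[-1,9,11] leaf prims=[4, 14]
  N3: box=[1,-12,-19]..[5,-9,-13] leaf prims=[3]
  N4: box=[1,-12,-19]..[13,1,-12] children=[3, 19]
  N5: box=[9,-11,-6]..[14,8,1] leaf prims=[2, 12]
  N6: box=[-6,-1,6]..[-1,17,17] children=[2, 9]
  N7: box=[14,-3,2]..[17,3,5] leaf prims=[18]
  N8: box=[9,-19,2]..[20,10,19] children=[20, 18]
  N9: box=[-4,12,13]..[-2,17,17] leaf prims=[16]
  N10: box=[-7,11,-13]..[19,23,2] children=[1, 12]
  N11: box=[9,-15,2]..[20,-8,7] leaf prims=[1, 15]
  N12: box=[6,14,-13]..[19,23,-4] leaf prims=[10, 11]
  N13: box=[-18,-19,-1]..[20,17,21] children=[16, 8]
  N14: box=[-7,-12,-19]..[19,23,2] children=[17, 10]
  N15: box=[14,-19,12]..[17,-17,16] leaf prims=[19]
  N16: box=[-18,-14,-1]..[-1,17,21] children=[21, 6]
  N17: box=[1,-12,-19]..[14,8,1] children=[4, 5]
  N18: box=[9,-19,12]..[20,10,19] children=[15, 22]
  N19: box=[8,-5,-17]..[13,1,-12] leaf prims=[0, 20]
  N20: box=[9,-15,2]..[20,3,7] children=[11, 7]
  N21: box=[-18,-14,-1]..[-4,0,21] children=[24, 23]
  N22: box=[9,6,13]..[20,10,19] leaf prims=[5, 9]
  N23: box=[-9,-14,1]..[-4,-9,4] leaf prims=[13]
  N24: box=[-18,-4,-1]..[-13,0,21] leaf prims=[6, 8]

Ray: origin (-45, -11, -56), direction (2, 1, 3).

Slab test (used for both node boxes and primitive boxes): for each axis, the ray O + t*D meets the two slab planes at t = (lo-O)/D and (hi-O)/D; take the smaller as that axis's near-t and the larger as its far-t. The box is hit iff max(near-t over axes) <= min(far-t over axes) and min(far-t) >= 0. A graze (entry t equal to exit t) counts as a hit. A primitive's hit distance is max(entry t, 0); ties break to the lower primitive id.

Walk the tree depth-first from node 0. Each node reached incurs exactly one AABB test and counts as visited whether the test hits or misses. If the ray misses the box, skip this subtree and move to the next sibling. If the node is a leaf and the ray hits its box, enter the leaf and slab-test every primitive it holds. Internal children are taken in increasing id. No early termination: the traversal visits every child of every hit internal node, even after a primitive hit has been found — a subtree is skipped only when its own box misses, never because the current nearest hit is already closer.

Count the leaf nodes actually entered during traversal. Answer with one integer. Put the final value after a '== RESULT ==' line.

Trace the traversal:
N0 x:[27/2,65/2] y:[-8,34] z:[37/3,77/3] -> hit [27/2,77/3], descend [13, 14]
  N13 x:[27/2,65/2] y:[-8,28] z:[55/3,77/3] -> hit [55/3,77/3], descend [8, 16]
    N8 x:[27,65/2] y:[-8,21] z:[58/3,25] -> miss, prune
    N16 x:[27/2,22] y:[-3,28] z:[55/3,77/3] -> hit [55/3,22], descend [6, 21]
      N6 x:[39/2,22] y:[10,28] z:[62/3,73/3] -> hit [62/3,22], descend [2, 9]
        N2 x:[39/2,22] y:[10,20] z:[62/3,67/3] -> miss, prune
        N9 x:[41/2,43/2] y:[23,28] z:[23,73/3] -> miss, prune
      N21 x:[27/2,41/2] y:[-3,11] z:[55/3,77/3] -> miss, prune
  N14 x:[19,32] y:[-1,34] z:[37/3,58/3] -> hit [19,58/3], descend [10, 17]
    N10 x:[19,32] y:[22,34] z:[43/3,58/3] -> miss, prune
    N17 x:[23,59/2] y:[-1,19] z:[37/3,19] -> miss, prune

order=[0, 13, 8, 16, 6, 2, 9, 21, 14, 10, 17]  |boxes|=11  |leaves|=0  hit=miss

== RESULT ==
0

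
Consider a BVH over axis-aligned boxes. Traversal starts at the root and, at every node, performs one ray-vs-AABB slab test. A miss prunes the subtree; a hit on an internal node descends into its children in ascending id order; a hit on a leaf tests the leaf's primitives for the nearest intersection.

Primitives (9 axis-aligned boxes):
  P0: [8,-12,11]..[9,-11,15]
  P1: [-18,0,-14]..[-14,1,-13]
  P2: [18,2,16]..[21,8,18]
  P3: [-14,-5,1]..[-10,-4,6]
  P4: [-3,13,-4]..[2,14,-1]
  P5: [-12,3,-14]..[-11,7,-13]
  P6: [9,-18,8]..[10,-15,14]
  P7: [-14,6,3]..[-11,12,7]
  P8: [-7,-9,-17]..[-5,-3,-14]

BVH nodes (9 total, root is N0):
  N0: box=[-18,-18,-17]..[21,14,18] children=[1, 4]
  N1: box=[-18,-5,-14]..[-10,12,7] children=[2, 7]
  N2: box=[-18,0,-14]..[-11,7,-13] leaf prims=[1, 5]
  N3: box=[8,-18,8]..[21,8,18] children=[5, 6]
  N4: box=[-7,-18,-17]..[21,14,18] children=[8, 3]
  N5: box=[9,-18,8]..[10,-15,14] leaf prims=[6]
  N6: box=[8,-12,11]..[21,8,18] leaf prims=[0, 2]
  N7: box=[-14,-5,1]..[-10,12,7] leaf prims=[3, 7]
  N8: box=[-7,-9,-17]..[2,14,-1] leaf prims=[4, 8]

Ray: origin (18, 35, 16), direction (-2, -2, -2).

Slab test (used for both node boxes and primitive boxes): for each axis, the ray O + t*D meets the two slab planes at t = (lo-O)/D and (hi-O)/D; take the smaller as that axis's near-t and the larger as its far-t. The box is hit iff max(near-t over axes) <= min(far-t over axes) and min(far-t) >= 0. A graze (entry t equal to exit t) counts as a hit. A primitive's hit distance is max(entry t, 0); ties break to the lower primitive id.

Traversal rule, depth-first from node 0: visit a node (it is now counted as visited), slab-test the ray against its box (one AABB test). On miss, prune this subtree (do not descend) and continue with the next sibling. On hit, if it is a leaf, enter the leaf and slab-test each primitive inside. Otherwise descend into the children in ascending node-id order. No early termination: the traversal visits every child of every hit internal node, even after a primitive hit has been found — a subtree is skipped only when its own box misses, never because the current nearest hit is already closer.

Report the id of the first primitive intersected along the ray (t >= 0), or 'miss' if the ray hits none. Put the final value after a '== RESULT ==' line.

Walk:
N0 x:[-3/2,18] y:[21/2,53/2] z:[-1,33/2] -> hit [21/2,33/2], descend [1, 4]
  N1 x:[14,18] y:[23/2,20] z:[9/2,15] -> hit [14,15], descend [2, 7]
    N2 x:[29/2,18] y:[14,35/2] z:[29/2,15] -> hit [29/2,15] leaf, test {P1(miss), P5@t=29/2}
    N7 x:[14,16] y:[23/2,20] z:[9/2,15/2] -> miss, prune
  N4 x:[-3/2,25/2] y:[21/2,53/2] z:[-1,33/2] -> hit [21/2,25/2], descend [3, 8]
    N3 x:[-3/2,5] y:[27/2,53/2] z:[-1,4] -> miss, prune
    N8 x:[8,25/2] y:[21/2,22] z:[17/2,33/2] -> hit [21/2,25/2] leaf, test {P4(miss), P8(miss)}

Visited [0, 1, 2, 7, 4, 3, 8]. Tests: 7 box, 2 leaf. Nearest: P5.

== RESULT ==
5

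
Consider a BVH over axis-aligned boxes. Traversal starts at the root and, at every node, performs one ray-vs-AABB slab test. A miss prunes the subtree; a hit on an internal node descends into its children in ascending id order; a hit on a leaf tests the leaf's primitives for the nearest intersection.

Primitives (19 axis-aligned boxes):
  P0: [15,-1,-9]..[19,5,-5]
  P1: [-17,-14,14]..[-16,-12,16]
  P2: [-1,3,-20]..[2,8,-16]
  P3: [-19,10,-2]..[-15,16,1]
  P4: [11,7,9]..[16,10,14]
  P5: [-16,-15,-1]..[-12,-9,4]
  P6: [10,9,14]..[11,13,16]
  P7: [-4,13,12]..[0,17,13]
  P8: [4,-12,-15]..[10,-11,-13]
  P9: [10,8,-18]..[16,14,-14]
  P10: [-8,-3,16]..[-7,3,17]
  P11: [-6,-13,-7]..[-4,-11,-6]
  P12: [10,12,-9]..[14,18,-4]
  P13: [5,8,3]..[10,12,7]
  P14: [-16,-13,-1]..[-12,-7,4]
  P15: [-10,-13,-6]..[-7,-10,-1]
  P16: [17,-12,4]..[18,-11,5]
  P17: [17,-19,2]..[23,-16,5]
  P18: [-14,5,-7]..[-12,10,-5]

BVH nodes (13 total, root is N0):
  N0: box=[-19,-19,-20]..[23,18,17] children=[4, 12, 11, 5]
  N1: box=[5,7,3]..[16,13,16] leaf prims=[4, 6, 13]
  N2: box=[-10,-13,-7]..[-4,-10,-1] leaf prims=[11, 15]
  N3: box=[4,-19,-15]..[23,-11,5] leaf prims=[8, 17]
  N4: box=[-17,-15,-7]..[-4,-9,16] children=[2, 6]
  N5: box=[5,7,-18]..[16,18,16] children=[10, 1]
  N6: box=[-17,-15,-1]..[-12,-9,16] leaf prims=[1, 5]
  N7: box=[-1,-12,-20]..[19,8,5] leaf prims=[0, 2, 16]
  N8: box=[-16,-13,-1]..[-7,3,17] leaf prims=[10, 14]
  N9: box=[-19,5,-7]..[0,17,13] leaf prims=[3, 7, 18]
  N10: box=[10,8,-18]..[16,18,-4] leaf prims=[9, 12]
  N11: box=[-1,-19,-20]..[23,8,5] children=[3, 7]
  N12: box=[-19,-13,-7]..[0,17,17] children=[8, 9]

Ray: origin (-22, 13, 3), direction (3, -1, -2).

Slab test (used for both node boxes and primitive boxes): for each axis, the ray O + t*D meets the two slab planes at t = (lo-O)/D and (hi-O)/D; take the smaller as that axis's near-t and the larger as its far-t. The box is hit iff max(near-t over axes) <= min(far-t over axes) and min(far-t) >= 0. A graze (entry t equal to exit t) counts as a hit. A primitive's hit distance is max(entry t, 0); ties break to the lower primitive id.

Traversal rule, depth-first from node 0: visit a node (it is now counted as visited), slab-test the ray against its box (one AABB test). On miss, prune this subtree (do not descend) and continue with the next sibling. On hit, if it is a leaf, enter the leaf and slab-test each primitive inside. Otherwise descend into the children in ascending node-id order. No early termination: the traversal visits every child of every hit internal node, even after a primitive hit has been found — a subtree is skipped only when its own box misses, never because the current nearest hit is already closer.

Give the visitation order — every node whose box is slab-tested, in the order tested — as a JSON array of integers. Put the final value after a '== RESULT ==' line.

Walk:
N0 x:[1,15] y:[-5,32] z:[-7,23/2] -> hit [1,23/2], descend [4, 5, 11, 12]
  N4 x:[5/3,6] y:[22,28] z:[-13/2,5] -> miss, prune
  N5 x:[9,38/3] y:[-5,6] z:[-13/2,21/2] -> miss, prune
  N11 x:[7,15] y:[5,32] z:[-1,23/2] -> hit [7,23/2], descend [3, 7]
    N3 x:[26/3,15] y:[24,32] z:[-1,9] -> miss, prune
    N7 x:[7,41/3] y:[5,25] z:[-1,23/2] -> hit [7,23/2] leaf, test {P0(miss), P2(miss), P16(miss)}
  N12 x:[1,22/3] y:[-4,26] z:[-7,5] -> hit [1,5], descend [8, 9]
    N8 x:[2,5] y:[10,26] z:[-7,2] -> miss, prune
    N9 x:[1,22/3] y:[-4,8] z:[-5,5] -> hit [1,5] leaf, test {P3@t=1, P7(miss), P18(miss)}

Visited [0, 4, 5, 11, 3, 7, 12, 8, 9]. Tests: 9 box, 2 leaf. Nearest: P3.

== RESULT ==
[0, 4, 5, 11, 3, 7, 12, 8, 9]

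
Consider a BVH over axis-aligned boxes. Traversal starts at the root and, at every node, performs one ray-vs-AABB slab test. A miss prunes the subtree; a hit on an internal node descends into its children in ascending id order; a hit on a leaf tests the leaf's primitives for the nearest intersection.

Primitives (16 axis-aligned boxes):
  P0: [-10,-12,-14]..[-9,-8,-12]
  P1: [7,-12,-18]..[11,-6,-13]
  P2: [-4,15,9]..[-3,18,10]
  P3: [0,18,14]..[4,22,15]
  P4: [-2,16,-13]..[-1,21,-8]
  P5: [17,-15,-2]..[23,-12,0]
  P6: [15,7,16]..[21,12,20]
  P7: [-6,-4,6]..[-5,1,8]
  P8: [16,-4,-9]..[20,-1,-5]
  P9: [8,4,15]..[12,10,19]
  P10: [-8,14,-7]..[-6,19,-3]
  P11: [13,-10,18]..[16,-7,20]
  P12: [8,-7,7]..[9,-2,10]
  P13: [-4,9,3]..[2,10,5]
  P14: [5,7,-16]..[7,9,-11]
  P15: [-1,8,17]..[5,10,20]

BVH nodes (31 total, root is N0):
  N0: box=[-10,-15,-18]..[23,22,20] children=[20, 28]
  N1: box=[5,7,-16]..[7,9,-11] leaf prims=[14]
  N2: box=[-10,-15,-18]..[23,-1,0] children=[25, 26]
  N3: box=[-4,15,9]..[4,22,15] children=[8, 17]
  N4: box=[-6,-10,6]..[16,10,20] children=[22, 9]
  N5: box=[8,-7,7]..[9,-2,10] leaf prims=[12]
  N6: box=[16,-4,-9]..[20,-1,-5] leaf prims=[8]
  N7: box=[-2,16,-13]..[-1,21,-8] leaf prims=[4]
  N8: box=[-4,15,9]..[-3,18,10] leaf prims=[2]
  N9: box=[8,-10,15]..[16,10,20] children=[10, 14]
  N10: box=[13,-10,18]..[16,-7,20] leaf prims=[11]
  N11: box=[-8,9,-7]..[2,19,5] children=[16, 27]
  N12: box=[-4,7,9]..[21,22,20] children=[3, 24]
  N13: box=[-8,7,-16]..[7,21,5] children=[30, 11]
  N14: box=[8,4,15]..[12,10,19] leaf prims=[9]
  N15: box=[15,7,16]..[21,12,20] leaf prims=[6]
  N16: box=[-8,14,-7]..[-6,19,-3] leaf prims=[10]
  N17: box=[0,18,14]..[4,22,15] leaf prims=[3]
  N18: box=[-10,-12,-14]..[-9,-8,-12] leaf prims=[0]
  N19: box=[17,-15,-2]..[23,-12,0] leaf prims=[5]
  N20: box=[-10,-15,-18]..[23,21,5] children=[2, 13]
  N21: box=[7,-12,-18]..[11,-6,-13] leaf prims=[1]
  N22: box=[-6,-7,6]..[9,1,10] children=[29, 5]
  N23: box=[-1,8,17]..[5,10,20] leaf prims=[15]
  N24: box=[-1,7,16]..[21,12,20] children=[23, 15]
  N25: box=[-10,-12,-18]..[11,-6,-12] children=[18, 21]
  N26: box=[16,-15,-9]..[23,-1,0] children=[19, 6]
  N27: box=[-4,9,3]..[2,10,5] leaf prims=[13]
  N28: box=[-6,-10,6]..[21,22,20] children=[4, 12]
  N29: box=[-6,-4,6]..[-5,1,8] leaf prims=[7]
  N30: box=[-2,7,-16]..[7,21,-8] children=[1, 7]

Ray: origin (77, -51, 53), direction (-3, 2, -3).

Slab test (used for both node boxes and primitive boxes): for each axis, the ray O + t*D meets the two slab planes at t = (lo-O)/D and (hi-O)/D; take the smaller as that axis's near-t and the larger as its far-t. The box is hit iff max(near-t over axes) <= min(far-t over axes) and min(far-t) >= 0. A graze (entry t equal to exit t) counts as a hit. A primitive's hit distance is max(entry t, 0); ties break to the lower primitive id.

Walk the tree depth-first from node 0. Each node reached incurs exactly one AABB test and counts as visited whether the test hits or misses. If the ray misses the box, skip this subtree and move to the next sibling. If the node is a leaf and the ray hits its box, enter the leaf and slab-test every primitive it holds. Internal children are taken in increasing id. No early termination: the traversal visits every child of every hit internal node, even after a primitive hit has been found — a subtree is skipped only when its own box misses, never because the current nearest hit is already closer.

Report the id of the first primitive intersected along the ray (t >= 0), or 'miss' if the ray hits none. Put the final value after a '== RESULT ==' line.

Trace the traversal:
N0 x:[18,29] y:[18,73/2] z:[11,71/3] -> hit [18,71/3], descend [20, 28]
  N20 x:[18,29] y:[18,36] z:[16,71/3] -> hit [18,71/3], descend [2, 13]
    N2 x:[18,29] y:[18,25] z:[53/3,71/3] -> hit [18,71/3], descend [25, 26]
      N25 x:[22,29] y:[39/2,45/2] z:[65/3,71/3] -> hit [22,45/2], descend [18, 21]
        N18 x:[86/3,29] y:[39/2,43/2] z:[65/3,67/3] -> miss, prune
        N21 x:[22,70/3] y:[39/2,45/2] z:[22,71/3] -> hit [22,45/2] leaf, test {P1@t=22}
      N26 x:[18,61/3] y:[18,25] z:[53/3,62/3] -> hit [18,61/3], descend [6, 19]
        N6 x:[19,61/3] y:[47/2,25] z:[58/3,62/3] -> miss, prune
        N19 x:[18,20] y:[18,39/2] z:[53/3,55/3] -> hit [18,55/3] leaf, test {P5@t=18}
    N13 x:[70/3,85/3] y:[29,36] z:[16,23] -> miss, prune
  N28 x:[56/3,83/3] y:[41/2,73/2] z:[11,47/3] -> miss, prune

11 AABB tests over nodes [0, 20, 2, 25, 18, 21, 26, 6, 19, 13, 28]; 2 leaves entered; closest P5.

== RESULT ==
5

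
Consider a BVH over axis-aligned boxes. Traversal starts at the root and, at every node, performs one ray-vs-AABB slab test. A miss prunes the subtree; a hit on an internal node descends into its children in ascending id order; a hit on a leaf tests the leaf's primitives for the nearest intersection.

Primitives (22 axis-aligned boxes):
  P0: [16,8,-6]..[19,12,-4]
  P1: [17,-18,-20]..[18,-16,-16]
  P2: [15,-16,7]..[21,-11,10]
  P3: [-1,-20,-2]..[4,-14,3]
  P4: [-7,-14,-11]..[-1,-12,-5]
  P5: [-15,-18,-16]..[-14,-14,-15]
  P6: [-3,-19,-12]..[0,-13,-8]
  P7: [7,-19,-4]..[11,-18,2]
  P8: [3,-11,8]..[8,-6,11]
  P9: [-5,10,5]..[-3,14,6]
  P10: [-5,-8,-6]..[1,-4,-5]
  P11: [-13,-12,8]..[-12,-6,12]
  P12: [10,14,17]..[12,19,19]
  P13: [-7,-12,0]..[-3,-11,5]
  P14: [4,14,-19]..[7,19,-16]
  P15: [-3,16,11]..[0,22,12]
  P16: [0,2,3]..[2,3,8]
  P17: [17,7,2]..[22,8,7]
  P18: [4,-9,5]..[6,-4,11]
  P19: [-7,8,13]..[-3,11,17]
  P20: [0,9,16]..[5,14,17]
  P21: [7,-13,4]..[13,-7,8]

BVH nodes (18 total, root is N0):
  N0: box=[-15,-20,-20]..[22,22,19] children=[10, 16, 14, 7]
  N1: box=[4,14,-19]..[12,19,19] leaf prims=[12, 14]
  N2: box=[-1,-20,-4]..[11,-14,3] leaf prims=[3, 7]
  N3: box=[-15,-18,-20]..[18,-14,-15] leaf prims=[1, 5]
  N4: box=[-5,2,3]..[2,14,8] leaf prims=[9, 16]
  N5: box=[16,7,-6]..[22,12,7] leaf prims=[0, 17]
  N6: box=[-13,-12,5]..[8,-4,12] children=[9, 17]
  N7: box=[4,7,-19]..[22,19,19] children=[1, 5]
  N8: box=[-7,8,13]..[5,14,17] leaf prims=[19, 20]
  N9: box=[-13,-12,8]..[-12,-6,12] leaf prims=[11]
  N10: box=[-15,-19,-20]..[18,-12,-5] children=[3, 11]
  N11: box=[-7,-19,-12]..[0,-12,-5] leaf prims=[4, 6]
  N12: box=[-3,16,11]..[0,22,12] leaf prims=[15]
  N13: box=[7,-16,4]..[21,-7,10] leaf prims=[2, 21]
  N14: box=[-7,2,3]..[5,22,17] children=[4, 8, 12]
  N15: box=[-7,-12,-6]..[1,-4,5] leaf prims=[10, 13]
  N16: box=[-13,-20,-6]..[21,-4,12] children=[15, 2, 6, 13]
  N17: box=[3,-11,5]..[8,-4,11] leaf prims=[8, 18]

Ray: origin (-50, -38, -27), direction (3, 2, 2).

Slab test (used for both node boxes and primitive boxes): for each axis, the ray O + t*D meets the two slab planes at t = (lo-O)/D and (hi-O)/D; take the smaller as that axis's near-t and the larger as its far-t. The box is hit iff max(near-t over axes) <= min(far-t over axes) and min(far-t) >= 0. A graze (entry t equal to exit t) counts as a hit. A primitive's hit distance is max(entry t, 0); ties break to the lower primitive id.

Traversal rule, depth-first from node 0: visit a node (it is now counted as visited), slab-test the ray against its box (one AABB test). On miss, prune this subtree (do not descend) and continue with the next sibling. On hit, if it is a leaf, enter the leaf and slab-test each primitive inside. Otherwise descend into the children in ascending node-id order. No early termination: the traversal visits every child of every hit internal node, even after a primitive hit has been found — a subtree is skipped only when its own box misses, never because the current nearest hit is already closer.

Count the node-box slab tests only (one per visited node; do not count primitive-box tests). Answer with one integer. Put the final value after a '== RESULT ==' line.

Walk:
N0 x:[35/3,24] y:[9,30] z:[7/2,23] -> hit [35/3,23], descend [7, 10, 14, 16]
  N7 x:[18,24] y:[45/2,57/2] z:[4,23] -> hit [45/2,23], descend [1, 5]
    N1 x:[18,62/3] y:[26,57/2] z:[4,23] -> miss, prune
    N5 x:[22,24] y:[45/2,25] z:[21/2,17] -> miss, prune
  N10 x:[35/3,68/3] y:[19/2,13] z:[7/2,11] -> miss, prune
  N14 x:[43/3,55/3] y:[20,30] z:[15,22] -> miss, prune
  N16 x:[37/3,71/3] y:[9,17] z:[21/2,39/2] -> hit [37/3,17], descend [2, 6, 13, 15]
    N2 x:[49/3,61/3] y:[9,12] z:[23/2,15] -> miss, prune
    N6 x:[37/3,58/3] y:[13,17] z:[16,39/2] -> hit [16,17], descend [9, 17]
      N9 x:[37/3,38/3] y:[13,16] z:[35/2,39/2] -> miss, prune
      N17 x:[53/3,58/3] y:[27/2,17] z:[16,19] -> miss, prune
    N13 x:[19,71/3] y:[11,31/2] z:[31/2,37/2] -> miss, prune
    N15 x:[43/3,17] y:[13,17] z:[21/2,16] -> hit [43/3,16] leaf, test {P10(miss), P13(miss)}

13 AABB tests over nodes [0, 7, 1, 5, 10, 14, 16, 2, 6, 9, 17, 13, 15]; 1 leaf entered; closest miss.

== RESULT ==
13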